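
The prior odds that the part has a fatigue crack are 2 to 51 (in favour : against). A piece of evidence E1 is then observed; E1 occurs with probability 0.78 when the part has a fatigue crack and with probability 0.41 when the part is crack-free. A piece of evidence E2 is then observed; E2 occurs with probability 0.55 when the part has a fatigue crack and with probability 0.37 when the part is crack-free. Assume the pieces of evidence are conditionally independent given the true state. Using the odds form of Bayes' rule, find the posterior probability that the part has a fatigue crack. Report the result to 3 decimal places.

Prior odds = 2/51 = 0.039216.
Likelihood ratio for E1 = 0.78/0.41 = 1.9024.
Likelihood ratio for E2 = 0.55/0.37 = 1.4865.
Posterior odds = prior odds × LR₁ × LR₂ = 0.11090.
Posterior probability = odds/(1+odds) = 0.11090/1.1109 = 0.100.

Posterior probability ≈ 0.100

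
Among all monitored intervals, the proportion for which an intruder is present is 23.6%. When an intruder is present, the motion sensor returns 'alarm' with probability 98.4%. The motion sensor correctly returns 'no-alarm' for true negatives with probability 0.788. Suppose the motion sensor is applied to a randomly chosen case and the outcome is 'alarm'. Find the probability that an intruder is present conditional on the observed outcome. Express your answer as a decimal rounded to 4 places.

Write H for 'an intruder is present'. Prior odds H:¬H = 0.236/0.764 = 0.30890. For the 'alarm' outcome, the likelihood ratio is 0.984/0.212 = 4.6415.
Posterior odds = 0.30890 × 4.6415 = 1.4338, so P(H|E) = 1.4338/(1+1.4338) = 0.5891.

P(H | E) ≈ 0.5891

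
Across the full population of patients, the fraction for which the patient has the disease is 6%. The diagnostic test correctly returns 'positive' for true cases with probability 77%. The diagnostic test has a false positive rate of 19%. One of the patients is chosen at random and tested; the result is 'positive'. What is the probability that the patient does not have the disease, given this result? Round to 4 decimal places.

Let H be the event that the patient has the disease. P(H) = 0.06, so P(¬H) = 0.94. With E the 'positive' result, P(E|H) = 0.77 and P(E|¬H) = 0.19.
P(E) = 0.77·0.06 + 0.19·0.94 = 0.046200 + 0.17860 = 0.22480.
By Bayes' theorem, P(H|E) = 0.046200 / 0.22480 = 0.2055. Hence P(¬H|E) = 1 − 0.2055 = 0.7945.

P(¬H | E) ≈ 0.7945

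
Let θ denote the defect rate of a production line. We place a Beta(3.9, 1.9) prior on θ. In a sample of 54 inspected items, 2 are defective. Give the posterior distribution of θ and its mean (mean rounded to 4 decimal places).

Posterior: Beta(5.9, 53.9); mean ≈ 0.0987

Observing 2 successes and 52 failures updates Beta(3.9, 1.9) by adding the success and failure counts to the two shape parameters: α = 3.9+2 = 5.9, β = 1.9+52 = 53.9.
Posterior mean = α/(α+β) = 5.9/59.8 = 0.0987.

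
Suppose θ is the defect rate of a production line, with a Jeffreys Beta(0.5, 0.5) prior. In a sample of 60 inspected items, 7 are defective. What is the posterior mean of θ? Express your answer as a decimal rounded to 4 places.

Posterior mean ≈ 0.1230

The binomial likelihood is conjugate to the Beta prior: with 7 successes and 53 failures, the posterior is Beta(0.5+7, 0.5+53) = Beta(7.5, 53.5).
E[θ | data] = 7.5/(7.5+53.5) = 0.1230.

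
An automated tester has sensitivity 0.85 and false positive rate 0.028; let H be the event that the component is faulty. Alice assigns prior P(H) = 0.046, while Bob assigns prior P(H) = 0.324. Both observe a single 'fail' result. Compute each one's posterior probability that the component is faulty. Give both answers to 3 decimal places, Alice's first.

Alice: 0.594; Bob: 0.936

P('+'|H) = 0.85, P('+'|¬H) = 0.028.
Alice: numerator 0.85·0.046 = 0.039100; evidence = 0.039100+0.028·0.954 = 0.065812; posterior = 0.594.
Bob: numerator 0.85·0.324 = 0.27540; evidence = 0.27540+0.028·0.676 = 0.29433; posterior = 0.936.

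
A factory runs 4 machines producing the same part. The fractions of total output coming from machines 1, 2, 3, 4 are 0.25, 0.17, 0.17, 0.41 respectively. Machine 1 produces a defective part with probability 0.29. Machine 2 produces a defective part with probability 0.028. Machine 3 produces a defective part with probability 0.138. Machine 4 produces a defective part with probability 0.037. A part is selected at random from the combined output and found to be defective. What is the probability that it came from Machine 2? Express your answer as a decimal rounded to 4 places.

Tabulate prior·likelihood by source: [1] prior 0.25, lik 0.29, product 0.07250; [2] prior 0.17, lik 0.028, product 0.004760; [3] prior 0.17, lik 0.138, product 0.02346; [4] prior 0.41, lik 0.037, product 0.01517.
Normalizing constant = 0.11589; the posterior for Machine 2 is its product over the sum, 0.004760/0.11589 = 0.0411.

Posterior probability ≈ 0.0411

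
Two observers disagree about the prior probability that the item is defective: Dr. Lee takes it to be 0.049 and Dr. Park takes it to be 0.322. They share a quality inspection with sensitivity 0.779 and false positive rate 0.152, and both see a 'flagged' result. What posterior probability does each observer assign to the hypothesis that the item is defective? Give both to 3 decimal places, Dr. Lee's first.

The likelihood ratio for a 'flagged' result is 0.779/0.152 = 5.1250.
Dr. Lee: prior odds 0.049/0.951 = 0.051525; posterior odds 0.26406; posterior probability 0.209.
Dr. Park: prior odds 0.322/0.678 = 0.47493; posterior odds 2.4340; posterior probability 0.709.

Dr. Lee: 0.209; Dr. Park: 0.709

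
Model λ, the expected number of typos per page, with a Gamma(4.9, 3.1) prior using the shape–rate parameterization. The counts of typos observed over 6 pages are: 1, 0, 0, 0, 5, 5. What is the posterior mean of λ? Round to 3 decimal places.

The Poisson likelihood adds the total count to the shape and the number of exposure periods to the rate. Here ∑xᵢ = 11 and n = 6, so shape 4.9→15.9 and rate 3.1→9.1.
E[λ | data] = 15.9/9.1 = 1.747.

Posterior mean ≈ 1.747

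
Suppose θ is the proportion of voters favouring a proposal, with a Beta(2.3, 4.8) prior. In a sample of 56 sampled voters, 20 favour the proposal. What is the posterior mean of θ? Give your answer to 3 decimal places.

The binomial likelihood is conjugate to the Beta prior: with 20 successes and 36 failures, the posterior is Beta(2.3+20, 4.8+36) = Beta(22.3, 40.8).
Posterior mean = α/(α+β) = 22.3/63.1 = 0.353.

Posterior mean ≈ 0.353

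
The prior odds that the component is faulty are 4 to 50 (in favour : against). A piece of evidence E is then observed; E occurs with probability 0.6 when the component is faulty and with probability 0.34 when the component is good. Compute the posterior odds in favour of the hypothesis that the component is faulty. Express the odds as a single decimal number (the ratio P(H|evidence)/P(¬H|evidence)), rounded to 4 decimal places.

Prior odds = 4/50 = 0.080000. In log-odds, ln(0.080000) = -2.5257.
Add log likelihood ratio: ln(1.7647) = 0.56798.
Posterior log-odds = -1.9577, so posterior odds = exp(-1.9577) = 0.14118.

Posterior odds ≈ 0.1412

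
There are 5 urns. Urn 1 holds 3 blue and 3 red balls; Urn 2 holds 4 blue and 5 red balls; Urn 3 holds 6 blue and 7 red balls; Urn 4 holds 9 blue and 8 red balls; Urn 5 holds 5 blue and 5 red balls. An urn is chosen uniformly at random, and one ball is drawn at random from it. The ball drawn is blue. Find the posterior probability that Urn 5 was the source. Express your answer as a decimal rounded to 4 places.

Tabulate prior·likelihood by source: [1] prior 0.2, lik 0.5, product 0.1000; [2] prior 0.2, lik 0.4444, product 0.08889; [3] prior 0.2, lik 0.4615, product 0.09231; [4] prior 0.2, lik 0.5294, product 0.1059; [5] prior 0.2, lik 0.5, product 0.1000.
Normalizing constant = 0.48708; the posterior for Urn 5 is its product over the sum, 0.1000/0.48708 = 0.2053.

Posterior probability ≈ 0.2053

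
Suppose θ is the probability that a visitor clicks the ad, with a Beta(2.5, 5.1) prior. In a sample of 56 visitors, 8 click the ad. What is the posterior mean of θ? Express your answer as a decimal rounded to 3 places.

Observing 8 successes and 48 failures updates Beta(2.5, 5.1) by adding the success and failure counts to the two shape parameters: α = 2.5+8 = 10.5, β = 5.1+48 = 53.1.
Posterior mean = α/(α+β) = 10.5/63.6 = 0.165.

Posterior mean ≈ 0.165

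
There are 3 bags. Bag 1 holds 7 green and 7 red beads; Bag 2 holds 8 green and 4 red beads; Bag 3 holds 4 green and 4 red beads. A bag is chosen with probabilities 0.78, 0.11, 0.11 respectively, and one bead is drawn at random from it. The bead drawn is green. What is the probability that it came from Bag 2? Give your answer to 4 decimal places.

Tabulate prior·likelihood by source: [1] prior 0.78, lik 0.5, product 0.3900; [2] prior 0.11, lik 0.6667, product 0.07333; [3] prior 0.11, lik 0.5, product 0.05500.
Normalizing constant = 0.51833; the posterior for Bag 2 is its product over the sum, 0.07333/0.51833 = 0.1415.

Posterior probability ≈ 0.1415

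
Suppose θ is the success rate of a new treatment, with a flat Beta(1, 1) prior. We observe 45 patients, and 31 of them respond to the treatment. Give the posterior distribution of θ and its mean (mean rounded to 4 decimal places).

Posterior: Beta(32, 15); mean ≈ 0.6809

The binomial likelihood is conjugate to the Beta prior: with 31 successes and 14 failures, the posterior is Beta(1+31, 1+14) = Beta(32, 15).
Posterior mean = α/(α+β) = 32/47 = 0.6809.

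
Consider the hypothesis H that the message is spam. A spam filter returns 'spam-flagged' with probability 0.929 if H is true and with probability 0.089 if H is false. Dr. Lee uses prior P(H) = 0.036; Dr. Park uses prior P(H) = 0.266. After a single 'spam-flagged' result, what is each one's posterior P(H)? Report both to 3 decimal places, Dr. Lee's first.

The likelihood ratio for a 'spam-flagged' result is 0.929/0.089 = 10.438.
Dr. Lee: prior odds 0.036/0.964 = 0.037344; posterior odds 0.38981; posterior probability 0.280.
Dr. Park: prior odds 0.266/0.734 = 0.36240; posterior odds 3.7828; posterior probability 0.791.

Dr. Lee: 0.280; Dr. Park: 0.791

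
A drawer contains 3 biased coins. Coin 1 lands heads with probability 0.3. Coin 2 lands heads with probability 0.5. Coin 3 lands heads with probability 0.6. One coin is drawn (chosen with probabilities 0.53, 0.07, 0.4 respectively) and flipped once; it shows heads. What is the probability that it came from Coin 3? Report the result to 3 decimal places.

Posterior probability ≈ 0.553

Tabulate prior·likelihood by source: [1] prior 0.53, lik 0.3, product 0.1590; [2] prior 0.07, lik 0.5, product 0.03500; [3] prior 0.4, lik 0.6, product 0.2400.
Normalizing constant = 0.43400; the posterior for Coin 3 is its product over the sum, 0.2400/0.43400 = 0.553.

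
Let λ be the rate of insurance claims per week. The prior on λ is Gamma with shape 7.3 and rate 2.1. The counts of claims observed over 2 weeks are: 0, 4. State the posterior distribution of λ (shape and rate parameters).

Posterior: Gamma(shape=11.3, rate=4.1)

Total count ∑xᵢ = 4 over n = 2 weeks.
Gamma is conjugate to the Poisson likelihood: posterior is Gamma(shape = 7.3+4 = 11.3, rate = 2.1+2 = 4.1).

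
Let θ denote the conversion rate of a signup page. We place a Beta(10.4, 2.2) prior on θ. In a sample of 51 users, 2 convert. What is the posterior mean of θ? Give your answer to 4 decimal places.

Posterior mean ≈ 0.1950

Observing 2 successes and 49 failures updates Beta(10.4, 2.2) by adding the success and failure counts to the two shape parameters: α = 10.4+2 = 12.4, β = 2.2+49 = 51.2.
E[θ | data] = 12.4/(12.4+51.2) = 0.1950.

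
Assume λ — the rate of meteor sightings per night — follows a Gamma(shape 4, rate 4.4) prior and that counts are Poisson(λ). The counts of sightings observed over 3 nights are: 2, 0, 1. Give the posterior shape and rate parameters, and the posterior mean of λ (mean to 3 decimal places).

Total count ∑xᵢ = 3 over n = 3 nights.
Gamma is conjugate to the Poisson likelihood: posterior is Gamma(shape = 4+3 = 7, rate = 4.4+3 = 7.4).
E[λ | data] = 7/7.4 = 0.946.

Posterior: Gamma(shape=7, rate=7.4); mean ≈ 0.946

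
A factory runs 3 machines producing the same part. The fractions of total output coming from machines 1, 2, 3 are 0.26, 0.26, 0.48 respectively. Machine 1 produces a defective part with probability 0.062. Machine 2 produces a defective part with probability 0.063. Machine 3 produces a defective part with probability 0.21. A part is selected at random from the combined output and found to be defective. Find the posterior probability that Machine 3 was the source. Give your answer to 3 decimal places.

Posterior probability ≈ 0.756

P(defective|M1) = 0.062; P(defective|M2) = 0.063; P(defective|M3) = 0.21.
Prior × likelihood for each source: 0.26·0.062=0.01612, 0.26·0.063=0.01638, 0.48·0.21=0.1008. Summing gives P(defective) = 0.13330.
P(Machine 3 | defective) = 0.1008 / 0.13330 = 0.756.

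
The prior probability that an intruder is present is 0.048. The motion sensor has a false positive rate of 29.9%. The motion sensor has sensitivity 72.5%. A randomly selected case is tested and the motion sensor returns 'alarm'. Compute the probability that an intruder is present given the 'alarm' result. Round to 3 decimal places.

P(H | E) ≈ 0.109

Let H be the event that an intruder is present. P(H) = 0.048, so P(¬H) = 0.952. With E the 'alarm' result, P(E|H) = 0.725 and P(E|¬H) = 0.299.
P(E) = 0.725·0.048 + 0.299·0.952 = 0.034800 + 0.28465 = 0.31945.
By Bayes' theorem, P(H|E) = 0.034800 / 0.31945 = 0.109.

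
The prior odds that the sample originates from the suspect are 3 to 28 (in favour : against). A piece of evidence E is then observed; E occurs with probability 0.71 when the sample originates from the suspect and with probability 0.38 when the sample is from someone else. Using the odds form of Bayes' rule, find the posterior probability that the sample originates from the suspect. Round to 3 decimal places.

Prior odds = 3/28 = 0.10714. In log-odds, ln(0.10714) = -2.2336.
Add log likelihood ratio: ln(1.8684) = 0.62509.
Posterior log-odds = -1.6085, so posterior odds = exp(-1.6085) = 0.20019. Converting, P(H|E) = 0.20019/1.2002 = 0.167.

Posterior probability ≈ 0.167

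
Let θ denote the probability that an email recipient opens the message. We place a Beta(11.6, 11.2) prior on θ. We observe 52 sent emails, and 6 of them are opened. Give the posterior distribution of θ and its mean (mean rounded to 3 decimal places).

Posterior: Beta(17.6, 57.2); mean ≈ 0.235

The binomial likelihood is conjugate to the Beta prior: with 6 successes and 46 failures, the posterior is Beta(11.6+6, 11.2+46) = Beta(17.6, 57.2).
E[θ | data] = 17.6/(17.6+57.2) = 0.235.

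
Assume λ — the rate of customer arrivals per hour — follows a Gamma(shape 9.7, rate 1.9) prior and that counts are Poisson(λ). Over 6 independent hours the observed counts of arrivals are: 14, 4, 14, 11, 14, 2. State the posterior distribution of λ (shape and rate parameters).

Posterior: Gamma(shape=68.7, rate=7.9)

The Poisson likelihood adds the total count to the shape and the number of exposure periods to the rate. Here ∑xᵢ = 59 and n = 6, so shape 9.7→68.7 and rate 1.9→7.9.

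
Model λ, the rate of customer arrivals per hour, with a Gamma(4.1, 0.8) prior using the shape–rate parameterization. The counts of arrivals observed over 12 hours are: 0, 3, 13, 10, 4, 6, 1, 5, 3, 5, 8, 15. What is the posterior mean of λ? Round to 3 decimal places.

The Poisson likelihood adds the total count to the shape and the number of exposure periods to the rate. Here ∑xᵢ = 73 and n = 12, so shape 4.1→77.1 and rate 0.8→12.8.
E[λ | data] = 77.1/12.8 = 6.023.

Posterior mean ≈ 6.023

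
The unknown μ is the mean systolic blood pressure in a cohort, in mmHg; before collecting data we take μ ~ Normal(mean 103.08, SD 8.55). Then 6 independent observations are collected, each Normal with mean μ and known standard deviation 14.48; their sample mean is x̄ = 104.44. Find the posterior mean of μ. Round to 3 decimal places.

Prior precision 1/τ₀² = 1/8.55² = 0.0136794; data precision n/σ² = 6/14.48² = 0.0286163.
Posterior precision = 0.0136794 + 0.0286163 = 0.0422958.
Posterior mean = (0.0136794·103.08 + 0.0286163·104.44) / 0.0422958 = 104.000.

Posterior mean ≈ 104.000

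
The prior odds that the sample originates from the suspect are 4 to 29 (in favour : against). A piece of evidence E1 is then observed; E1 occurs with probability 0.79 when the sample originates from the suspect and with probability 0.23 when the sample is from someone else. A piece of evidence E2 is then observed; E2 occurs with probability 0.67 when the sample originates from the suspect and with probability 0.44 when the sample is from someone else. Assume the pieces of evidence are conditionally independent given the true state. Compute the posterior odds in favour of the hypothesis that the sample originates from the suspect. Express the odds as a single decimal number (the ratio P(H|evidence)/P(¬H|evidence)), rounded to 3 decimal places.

Prior odds = 4/29 = 0.13793.
Likelihood ratio for E1 = 0.79/0.23 = 3.4348.
Likelihood ratio for E2 = 0.67/0.44 = 1.5227.
Posterior odds = prior odds × LR₁ × LR₂ = 0.72141.

Posterior odds ≈ 0.721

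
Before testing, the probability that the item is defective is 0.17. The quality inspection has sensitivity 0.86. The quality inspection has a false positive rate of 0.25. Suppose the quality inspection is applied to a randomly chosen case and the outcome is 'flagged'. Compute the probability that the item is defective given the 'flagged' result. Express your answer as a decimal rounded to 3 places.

Let H be the event that the item is defective. P(H) = 0.17, so P(¬H) = 0.83. With E the 'flagged' result, P(E|H) = 0.86 and P(E|¬H) = 0.25.
P(E) = 0.86·0.17 + 0.25·0.83 = 0.14620 + 0.20750 = 0.35370.
By Bayes' theorem, P(H|E) = 0.14620 / 0.35370 = 0.413.

P(H | E) ≈ 0.413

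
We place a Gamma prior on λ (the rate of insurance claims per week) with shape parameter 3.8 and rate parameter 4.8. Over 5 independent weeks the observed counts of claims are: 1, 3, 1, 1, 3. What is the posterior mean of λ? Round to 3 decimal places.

The Poisson likelihood adds the total count to the shape and the number of exposure periods to the rate. Here ∑xᵢ = 9 and n = 5, so shape 3.8→12.8 and rate 4.8→9.8.
Posterior mean = shape/rate = 12.8/9.8 = 1.306.

Posterior mean ≈ 1.306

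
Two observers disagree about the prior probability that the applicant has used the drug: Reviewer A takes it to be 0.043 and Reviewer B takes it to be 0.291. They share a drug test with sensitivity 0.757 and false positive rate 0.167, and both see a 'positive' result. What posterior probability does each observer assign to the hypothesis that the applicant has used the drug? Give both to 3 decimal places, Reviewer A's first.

P('+'|H) = 0.757, P('+'|¬H) = 0.167.
Reviewer A: numerator 0.757·0.043 = 0.032551; evidence = 0.032551+0.167·0.957 = 0.19237; posterior = 0.169.
Reviewer B: numerator 0.757·0.291 = 0.22029; evidence = 0.22029+0.167·0.709 = 0.33869; posterior = 0.650.

Reviewer A: 0.169; Reviewer B: 0.650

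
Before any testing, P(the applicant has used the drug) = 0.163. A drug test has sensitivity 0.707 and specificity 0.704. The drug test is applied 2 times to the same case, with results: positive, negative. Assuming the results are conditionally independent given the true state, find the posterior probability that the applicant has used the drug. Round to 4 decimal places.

Posterior P(H) ≈ 0.1622

With H the event that the applicant has used the drug, the joint likelihood of the observed sequence is P(data|H) = 0.707·0.293 = 0.20715 and P(data|¬H) = 0.296·0.704 = 0.20838.
Bayes: P(H|data) = 0.163·0.20715 / (0.163·0.20715 + 0.837·0.20838) = 0.033766/0.20818 = 0.1622.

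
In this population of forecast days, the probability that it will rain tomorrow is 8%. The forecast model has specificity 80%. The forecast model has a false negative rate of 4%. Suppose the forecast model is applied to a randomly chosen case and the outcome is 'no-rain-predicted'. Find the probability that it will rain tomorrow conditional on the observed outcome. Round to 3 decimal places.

P(H | E) ≈ 0.004

Let H be the event that it will rain tomorrow. P(H) = 0.08, so P(¬H) = 0.92. With E the 'no-rain-predicted' result, P(E|H) = 0.04 and P(E|¬H) = 0.8.
P(E) = 0.04·0.08 + 0.8·0.92 = 0.0032000 + 0.73600 = 0.73920.
By Bayes' theorem, P(H|E) = 0.0032000 / 0.73920 = 0.004.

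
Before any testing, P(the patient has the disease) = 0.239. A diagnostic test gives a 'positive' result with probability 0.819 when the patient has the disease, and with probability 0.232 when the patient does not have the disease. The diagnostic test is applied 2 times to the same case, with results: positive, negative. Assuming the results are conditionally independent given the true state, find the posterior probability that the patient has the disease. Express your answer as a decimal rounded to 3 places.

Let H be the event that the patient has the disease; start with P(H) = 0.239. P('positive'|H) = 0.819, P('positive'|¬H) = 0.232.
Update on result 1 ('positive'): P(H) ← 0.819·0.2390 / (0.819·0.2390 + 0.232·0.7610) = 0.19574/0.37229 = 0.5258.
Update on result 2 ('negative'): P(H) ← 0.181·0.5258 / (0.181·0.5258 + 0.768·0.4742) = 0.095165/0.45937 = 0.2072.

Posterior P(H) ≈ 0.207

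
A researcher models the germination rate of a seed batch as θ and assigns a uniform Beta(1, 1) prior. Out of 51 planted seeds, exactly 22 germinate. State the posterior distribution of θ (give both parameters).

The binomial likelihood is conjugate to the Beta prior: with 22 successes and 29 failures, the posterior is Beta(1+22, 1+29) = Beta(23, 30).

Posterior: Beta(23, 30)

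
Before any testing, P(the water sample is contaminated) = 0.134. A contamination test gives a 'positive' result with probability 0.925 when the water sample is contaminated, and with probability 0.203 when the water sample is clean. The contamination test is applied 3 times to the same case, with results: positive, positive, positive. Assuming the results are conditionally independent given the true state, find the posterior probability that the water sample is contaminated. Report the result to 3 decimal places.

With H the event that the water sample is contaminated, the joint likelihood of the observed sequence is P(data|H) = 0.925·0.925·0.925 = 0.79145 and P(data|¬H) = 0.203·0.203·0.203 = 0.0083654.
Bayes: P(H|data) = 0.134·0.79145 / (0.134·0.79145 + 0.866·0.0083654) = 0.10605/0.11330 = 0.9361.

Posterior P(H) ≈ 0.936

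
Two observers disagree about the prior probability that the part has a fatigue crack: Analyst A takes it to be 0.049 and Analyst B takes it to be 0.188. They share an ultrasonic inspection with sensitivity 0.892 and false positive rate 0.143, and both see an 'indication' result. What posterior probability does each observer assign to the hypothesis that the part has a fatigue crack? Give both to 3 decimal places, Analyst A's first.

P('+'|H) = 0.892, P('+'|¬H) = 0.143.
Analyst A: numerator 0.892·0.049 = 0.043708; evidence = 0.043708+0.143·0.951 = 0.17970; posterior = 0.243.
Analyst B: numerator 0.892·0.188 = 0.16770; evidence = 0.16770+0.143·0.812 = 0.28381; posterior = 0.591.

Analyst A: 0.243; Analyst B: 0.591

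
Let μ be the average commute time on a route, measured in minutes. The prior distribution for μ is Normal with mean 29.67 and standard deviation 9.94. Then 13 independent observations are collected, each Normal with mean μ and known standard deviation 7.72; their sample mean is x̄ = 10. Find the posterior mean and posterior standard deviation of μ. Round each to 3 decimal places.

Posterior mean ≈ 10.872; posterior SD ≈ 2.093

Prior precision 1/τ₀² = 1/9.94² = 0.0101211; data precision n/σ² = 13/7.72² = 0.218127.
Posterior precision = 0.0101211 + 0.218127 = 0.228248, giving posterior SD = 1/√0.228248 = 2.093.
Posterior mean = (0.0101211·29.67 + 0.218127·10) / 0.228248 = 10.872.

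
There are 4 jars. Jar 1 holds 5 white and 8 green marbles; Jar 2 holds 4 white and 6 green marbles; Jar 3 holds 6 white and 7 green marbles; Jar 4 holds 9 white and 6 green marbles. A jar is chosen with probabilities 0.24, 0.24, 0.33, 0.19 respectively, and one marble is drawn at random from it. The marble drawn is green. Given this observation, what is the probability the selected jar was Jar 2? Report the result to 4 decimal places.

Tabulate prior·likelihood by source: [1] prior 0.24, lik 0.6154, product 0.1477; [2] prior 0.24, lik 0.6, product 0.1440; [3] prior 0.33, lik 0.5385, product 0.1777; [4] prior 0.19, lik 0.4, product 0.07600.
Normalizing constant = 0.54538; the posterior for Jar 2 is its product over the sum, 0.1440/0.54538 = 0.2640.

Posterior probability ≈ 0.2640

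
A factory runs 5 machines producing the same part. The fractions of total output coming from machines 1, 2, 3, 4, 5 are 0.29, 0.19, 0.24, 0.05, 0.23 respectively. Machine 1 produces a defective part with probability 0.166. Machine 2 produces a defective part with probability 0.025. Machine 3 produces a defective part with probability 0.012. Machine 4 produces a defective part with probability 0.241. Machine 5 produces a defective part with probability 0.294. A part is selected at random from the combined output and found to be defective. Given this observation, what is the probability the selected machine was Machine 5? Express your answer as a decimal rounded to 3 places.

Posterior probability ≈ 0.499

Tabulate prior·likelihood by source: [1] prior 0.29, lik 0.166, product 0.04814; [2] prior 0.19, lik 0.025, product 0.004750; [3] prior 0.24, lik 0.012, product 0.002880; [4] prior 0.05, lik 0.241, product 0.01205; [5] prior 0.23, lik 0.294, product 0.06762.
Normalizing constant = 0.13544; the posterior for Machine 5 is its product over the sum, 0.06762/0.13544 = 0.499.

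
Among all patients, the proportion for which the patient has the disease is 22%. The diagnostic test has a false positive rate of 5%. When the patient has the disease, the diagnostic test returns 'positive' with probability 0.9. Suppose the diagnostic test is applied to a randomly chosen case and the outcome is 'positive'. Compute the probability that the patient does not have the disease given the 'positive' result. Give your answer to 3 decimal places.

P(¬H | E) ≈ 0.165

Write H for 'the patient has the disease'. Prior odds H:¬H = 0.22/0.78 = 0.28205. For the 'positive' outcome, the likelihood ratio is 0.9/0.05 = 18.000.
Posterior odds = 0.28205 × 18.000 = 5.0769, so P(H|E) = 5.0769/(1+5.0769) = 0.835. Then P(¬H|E) = 1 − 0.835 = 0.165.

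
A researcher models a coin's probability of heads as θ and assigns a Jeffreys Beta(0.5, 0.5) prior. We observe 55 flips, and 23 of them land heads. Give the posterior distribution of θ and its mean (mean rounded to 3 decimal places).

The binomial likelihood is conjugate to the Beta prior: with 23 successes and 32 failures, the posterior is Beta(0.5+23, 0.5+32) = Beta(23.5, 32.5).
Posterior mean = α/(α+β) = 23.5/56 = 0.420.

Posterior: Beta(23.5, 32.5); mean ≈ 0.420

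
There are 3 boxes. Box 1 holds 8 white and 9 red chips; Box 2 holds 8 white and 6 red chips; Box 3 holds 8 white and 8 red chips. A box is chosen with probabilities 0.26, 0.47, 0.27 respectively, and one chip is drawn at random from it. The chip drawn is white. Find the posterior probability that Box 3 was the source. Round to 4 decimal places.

Posterior probability ≈ 0.2567

Tabulate prior·likelihood by source: [1] prior 0.26, lik 0.4706, product 0.1224; [2] prior 0.47, lik 0.5714, product 0.2686; [3] prior 0.27, lik 0.5, product 0.1350.
Normalizing constant = 0.52592; the posterior for Box 3 is its product over the sum, 0.1350/0.52592 = 0.2567.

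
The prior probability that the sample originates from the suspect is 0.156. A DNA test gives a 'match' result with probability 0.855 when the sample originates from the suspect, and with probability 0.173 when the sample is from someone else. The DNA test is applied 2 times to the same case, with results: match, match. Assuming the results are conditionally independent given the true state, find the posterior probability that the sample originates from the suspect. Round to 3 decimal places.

Let H be the event that the sample originates from the suspect; start with P(H) = 0.156. P('match'|H) = 0.855, P('match'|¬H) = 0.173.
Update on result 1 ('match'): P(H) ← 0.855·0.1560 / (0.855·0.1560 + 0.173·0.8440) = 0.13338/0.27939 = 0.4774.
Update on result 2 ('match'): P(H) ← 0.855·0.4774 / (0.855·0.4774 + 0.173·0.5226) = 0.40817/0.49858 = 0.8187.

Posterior P(H) ≈ 0.819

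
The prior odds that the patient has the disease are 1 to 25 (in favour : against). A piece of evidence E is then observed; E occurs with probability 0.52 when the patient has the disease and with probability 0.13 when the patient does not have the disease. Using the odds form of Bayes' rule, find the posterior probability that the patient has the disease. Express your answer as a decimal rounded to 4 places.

Prior odds = 1/25 = 0.040000. In log-odds, ln(0.040000) = -3.2189.
Add log likelihood ratio: ln(4.0000) = 1.3863.
Posterior log-odds = -1.8326, so posterior odds = exp(-1.8326) = 0.16000. Converting, P(H|E) = 0.16000/1.1600 = 0.1379.

Posterior probability ≈ 0.1379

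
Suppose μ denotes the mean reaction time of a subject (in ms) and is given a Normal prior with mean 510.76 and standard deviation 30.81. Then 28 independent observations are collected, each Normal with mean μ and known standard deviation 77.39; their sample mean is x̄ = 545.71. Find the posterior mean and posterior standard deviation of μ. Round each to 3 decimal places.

Posterior mean ≈ 539.283; posterior SD ≈ 13.212

With known σ, the Normal prior is conjugate. Weight on the data is w = (n/σ²)/(n/σ² + 1/τ₀²) = 0.00467507/(0.00467507+0.00105346) = 0.81610.
Posterior mean = w·x̄ + (1−w)·μ₀ = 0.81610·545.71 + 0.18390·510.76 = 539.283. Posterior variance = 1/(0.00467507+0.00105346) = 174.565, so SD = 13.212.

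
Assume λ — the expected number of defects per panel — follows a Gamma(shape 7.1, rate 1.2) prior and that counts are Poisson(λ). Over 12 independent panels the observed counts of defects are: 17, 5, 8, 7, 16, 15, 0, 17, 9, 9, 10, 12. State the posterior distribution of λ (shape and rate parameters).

Total count ∑xᵢ = 125 over n = 12 panels.
Gamma is conjugate to the Poisson likelihood: posterior is Gamma(shape = 7.1+125 = 132.1, rate = 1.2+12 = 13.2).

Posterior: Gamma(shape=132.1, rate=13.2)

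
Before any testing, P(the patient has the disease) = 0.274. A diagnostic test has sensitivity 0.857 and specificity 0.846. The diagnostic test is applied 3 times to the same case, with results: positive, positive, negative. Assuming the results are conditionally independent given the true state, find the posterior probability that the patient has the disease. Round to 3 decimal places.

With H the event that the patient has the disease, the joint likelihood of the observed sequence is P(data|H) = 0.857·0.857·0.143 = 0.10503 and P(data|¬H) = 0.154·0.154·0.846 = 0.020064.
Bayes: P(H|data) = 0.274·0.10503 / (0.274·0.10503 + 0.726·0.020064) = 0.028777/0.043343 = 0.6639.

Posterior P(H) ≈ 0.664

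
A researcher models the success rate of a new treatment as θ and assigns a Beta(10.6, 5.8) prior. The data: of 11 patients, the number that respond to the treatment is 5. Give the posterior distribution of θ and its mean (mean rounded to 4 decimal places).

The binomial likelihood is conjugate to the Beta prior: with 5 successes and 6 failures, the posterior is Beta(10.6+5, 5.8+6) = Beta(15.6, 11.8).
Posterior mean = α/(α+β) = 15.6/27.4 = 0.5693.

Posterior: Beta(15.6, 11.8); mean ≈ 0.5693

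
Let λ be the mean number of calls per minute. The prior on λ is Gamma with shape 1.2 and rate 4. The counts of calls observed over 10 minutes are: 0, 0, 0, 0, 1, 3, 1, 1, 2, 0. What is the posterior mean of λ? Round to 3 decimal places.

Posterior mean ≈ 0.657

The Poisson likelihood adds the total count to the shape and the number of exposure periods to the rate. Here ∑xᵢ = 8 and n = 10, so shape 1.2→9.2 and rate 4→14.
Posterior mean = shape/rate = 9.2/14 = 0.657.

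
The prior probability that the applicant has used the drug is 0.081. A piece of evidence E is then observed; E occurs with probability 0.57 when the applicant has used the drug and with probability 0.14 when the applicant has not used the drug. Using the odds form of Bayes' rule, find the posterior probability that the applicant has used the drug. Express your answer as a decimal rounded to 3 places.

Prior odds = 0.081/(1−0.081) = 0.088139. In log-odds, ln(0.088139) = -2.4288.
Add log likelihood ratio: ln(4.0714) = 1.4040.
Posterior log-odds = -1.0248, so posterior odds = exp(-1.0248) = 0.35885. Converting, P(H|E) = 0.35885/1.3589 = 0.264.

Posterior probability ≈ 0.264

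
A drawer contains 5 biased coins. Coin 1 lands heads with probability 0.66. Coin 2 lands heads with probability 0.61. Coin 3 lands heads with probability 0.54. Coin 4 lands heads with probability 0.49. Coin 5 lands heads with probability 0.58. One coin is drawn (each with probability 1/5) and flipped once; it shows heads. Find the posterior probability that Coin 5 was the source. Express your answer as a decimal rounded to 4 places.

Posterior probability ≈ 0.2014

P(heads|C1) = 0.66; P(heads|C2) = 0.61; P(heads|C3) = 0.54; P(heads|C4) = 0.49; P(heads|C5) = 0.58.
Prior × likelihood for each source: 0.2·0.66=0.1320, 0.2·0.61=0.1220, 0.2·0.54=0.1080, 0.2·0.49=0.09800, 0.2·0.58=0.1160. Summing gives P(heads) = 0.57600.
P(Coin 5 | heads) = 0.1160 / 0.57600 = 0.2014.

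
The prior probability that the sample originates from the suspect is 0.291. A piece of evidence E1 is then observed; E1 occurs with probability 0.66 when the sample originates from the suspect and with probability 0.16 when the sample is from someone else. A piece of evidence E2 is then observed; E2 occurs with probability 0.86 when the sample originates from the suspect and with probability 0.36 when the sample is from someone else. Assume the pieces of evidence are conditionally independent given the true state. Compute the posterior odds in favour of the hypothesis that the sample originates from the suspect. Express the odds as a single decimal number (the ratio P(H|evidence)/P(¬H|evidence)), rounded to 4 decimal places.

Prior odds = 0.291/(1−0.291) = 0.41044. In log-odds, ln(0.41044) = -0.89053.
Add log likelihood ratios: ln(4.1250) + ln(2.3889) = 2.2879.
Posterior log-odds = 1.3974, so posterior odds = exp(1.3974) = 4.0445.

Posterior odds ≈ 4.0445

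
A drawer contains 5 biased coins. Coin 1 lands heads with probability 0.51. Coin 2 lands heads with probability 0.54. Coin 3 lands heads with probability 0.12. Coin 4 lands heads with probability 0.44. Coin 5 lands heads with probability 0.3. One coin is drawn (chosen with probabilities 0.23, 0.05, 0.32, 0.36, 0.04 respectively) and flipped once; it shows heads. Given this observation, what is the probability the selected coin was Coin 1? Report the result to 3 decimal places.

Posterior probability ≈ 0.332

Tabulate prior·likelihood by source: [1] prior 0.23, lik 0.51, product 0.1173; [2] prior 0.05, lik 0.54, product 0.02700; [3] prior 0.32, lik 0.12, product 0.03840; [4] prior 0.36, lik 0.44, product 0.1584; [5] prior 0.04, lik 0.3, product 0.01200.
Normalizing constant = 0.35310; the posterior for Coin 1 is its product over the sum, 0.1173/0.35310 = 0.332.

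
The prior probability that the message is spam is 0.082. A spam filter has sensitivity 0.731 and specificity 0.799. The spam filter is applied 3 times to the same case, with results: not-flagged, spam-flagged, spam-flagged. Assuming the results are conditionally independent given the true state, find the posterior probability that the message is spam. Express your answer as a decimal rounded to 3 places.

Posterior P(H) ≈ 0.285

With H the event that the message is spam, the joint likelihood of the observed sequence is P(data|H) = 0.269·0.731·0.731 = 0.14374 and P(data|¬H) = 0.799·0.201·0.201 = 0.032280.
Bayes: P(H|data) = 0.082·0.14374 / (0.082·0.14374 + 0.918·0.032280) = 0.011787/0.041420 = 0.2846.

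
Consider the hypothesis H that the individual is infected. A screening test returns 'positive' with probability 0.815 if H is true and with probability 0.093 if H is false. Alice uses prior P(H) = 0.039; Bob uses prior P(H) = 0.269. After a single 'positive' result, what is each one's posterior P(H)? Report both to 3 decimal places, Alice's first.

P('+'|H) = 0.815, P('+'|¬H) = 0.093.
Alice: numerator 0.815·0.039 = 0.031785; evidence = 0.031785+0.093·0.961 = 0.12116; posterior = 0.262.
Bob: numerator 0.815·0.269 = 0.21924; evidence = 0.21924+0.093·0.731 = 0.28722; posterior = 0.763.

Alice: 0.262; Bob: 0.763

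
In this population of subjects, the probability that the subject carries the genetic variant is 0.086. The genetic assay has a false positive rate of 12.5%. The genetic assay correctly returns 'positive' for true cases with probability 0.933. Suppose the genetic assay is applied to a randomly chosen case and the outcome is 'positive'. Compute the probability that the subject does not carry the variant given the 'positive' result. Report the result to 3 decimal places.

Write H for 'the subject carries the genetic variant'. Prior odds H:¬H = 0.086/0.914 = 0.094092. For the 'positive' outcome, the likelihood ratio is 0.933/0.125 = 7.4640.
Posterior odds = 0.094092 × 7.4640 = 0.70230, so P(H|E) = 0.70230/(1+0.70230) = 0.413. Then P(¬H|E) = 1 − 0.413 = 0.587.

P(¬H | E) ≈ 0.587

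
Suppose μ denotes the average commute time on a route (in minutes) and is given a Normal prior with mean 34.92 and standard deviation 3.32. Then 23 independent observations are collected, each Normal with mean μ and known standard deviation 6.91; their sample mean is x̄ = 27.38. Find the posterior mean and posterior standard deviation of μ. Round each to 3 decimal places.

Prior precision 1/τ₀² = 1/3.32² = 0.0907243; data precision n/σ² = 23/6.91² = 0.481695.
Posterior precision = 0.0907243 + 0.481695 = 0.572419, giving posterior SD = 1/√0.572419 = 1.322.
Posterior mean = (0.0907243·34.92 + 0.481695·27.38) / 0.572419 = 28.575.

Posterior mean ≈ 28.575; posterior SD ≈ 1.322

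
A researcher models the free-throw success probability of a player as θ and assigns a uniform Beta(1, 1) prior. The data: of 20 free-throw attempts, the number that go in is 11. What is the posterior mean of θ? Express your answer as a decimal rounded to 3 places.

Posterior mean ≈ 0.545

Observing 11 successes and 9 failures updates Beta(1, 1) by adding the success and failure counts to the two shape parameters: α = 1+11 = 12, β = 1+9 = 10.
E[θ | data] = 12/(12+10) = 0.545.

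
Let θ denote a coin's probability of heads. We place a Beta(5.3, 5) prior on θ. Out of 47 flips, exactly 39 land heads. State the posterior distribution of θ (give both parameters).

Posterior: Beta(44.3, 13)

Observing 39 successes and 8 failures updates Beta(5.3, 5) by adding the success and failure counts to the two shape parameters: α = 5.3+39 = 44.3, β = 5+8 = 13.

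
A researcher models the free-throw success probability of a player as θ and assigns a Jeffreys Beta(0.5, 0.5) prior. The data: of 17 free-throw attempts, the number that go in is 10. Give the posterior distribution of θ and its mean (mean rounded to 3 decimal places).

The binomial likelihood is conjugate to the Beta prior: with 10 successes and 7 failures, the posterior is Beta(0.5+10, 0.5+7) = Beta(10.5, 7.5).
Posterior mean = α/(α+β) = 10.5/18 = 0.583.

Posterior: Beta(10.5, 7.5); mean ≈ 0.583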